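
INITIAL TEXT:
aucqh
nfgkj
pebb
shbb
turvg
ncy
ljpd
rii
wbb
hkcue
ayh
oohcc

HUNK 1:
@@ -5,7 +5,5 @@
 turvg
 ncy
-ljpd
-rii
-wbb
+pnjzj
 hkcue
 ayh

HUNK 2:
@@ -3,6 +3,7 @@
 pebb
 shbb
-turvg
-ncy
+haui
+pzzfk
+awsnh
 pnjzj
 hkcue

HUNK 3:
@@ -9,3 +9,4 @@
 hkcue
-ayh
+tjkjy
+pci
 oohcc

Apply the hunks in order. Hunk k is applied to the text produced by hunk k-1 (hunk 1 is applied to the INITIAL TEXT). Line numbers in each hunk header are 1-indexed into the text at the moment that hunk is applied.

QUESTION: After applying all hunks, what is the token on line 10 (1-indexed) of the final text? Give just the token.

Hunk 1: at line 5 remove [ljpd,rii,wbb] add [pnjzj] -> 10 lines: aucqh nfgkj pebb shbb turvg ncy pnjzj hkcue ayh oohcc
Hunk 2: at line 3 remove [turvg,ncy] add [haui,pzzfk,awsnh] -> 11 lines: aucqh nfgkj pebb shbb haui pzzfk awsnh pnjzj hkcue ayh oohcc
Hunk 3: at line 9 remove [ayh] add [tjkjy,pci] -> 12 lines: aucqh nfgkj pebb shbb haui pzzfk awsnh pnjzj hkcue tjkjy pci oohcc
Final line 10: tjkjy

Answer: tjkjy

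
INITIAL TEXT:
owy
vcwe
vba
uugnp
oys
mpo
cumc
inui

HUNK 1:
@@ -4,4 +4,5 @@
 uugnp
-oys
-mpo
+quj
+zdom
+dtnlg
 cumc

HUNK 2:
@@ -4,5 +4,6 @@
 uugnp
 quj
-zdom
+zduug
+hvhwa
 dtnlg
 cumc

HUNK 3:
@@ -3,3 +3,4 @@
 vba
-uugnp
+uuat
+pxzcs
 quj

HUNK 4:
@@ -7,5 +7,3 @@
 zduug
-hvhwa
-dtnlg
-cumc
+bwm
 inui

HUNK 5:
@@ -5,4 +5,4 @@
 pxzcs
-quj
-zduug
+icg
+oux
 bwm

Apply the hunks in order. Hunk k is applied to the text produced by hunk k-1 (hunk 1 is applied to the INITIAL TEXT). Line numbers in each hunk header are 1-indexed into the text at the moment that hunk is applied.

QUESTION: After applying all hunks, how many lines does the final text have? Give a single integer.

Answer: 9

Derivation:
Hunk 1: at line 4 remove [oys,mpo] add [quj,zdom,dtnlg] -> 9 lines: owy vcwe vba uugnp quj zdom dtnlg cumc inui
Hunk 2: at line 4 remove [zdom] add [zduug,hvhwa] -> 10 lines: owy vcwe vba uugnp quj zduug hvhwa dtnlg cumc inui
Hunk 3: at line 3 remove [uugnp] add [uuat,pxzcs] -> 11 lines: owy vcwe vba uuat pxzcs quj zduug hvhwa dtnlg cumc inui
Hunk 4: at line 7 remove [hvhwa,dtnlg,cumc] add [bwm] -> 9 lines: owy vcwe vba uuat pxzcs quj zduug bwm inui
Hunk 5: at line 5 remove [quj,zduug] add [icg,oux] -> 9 lines: owy vcwe vba uuat pxzcs icg oux bwm inui
Final line count: 9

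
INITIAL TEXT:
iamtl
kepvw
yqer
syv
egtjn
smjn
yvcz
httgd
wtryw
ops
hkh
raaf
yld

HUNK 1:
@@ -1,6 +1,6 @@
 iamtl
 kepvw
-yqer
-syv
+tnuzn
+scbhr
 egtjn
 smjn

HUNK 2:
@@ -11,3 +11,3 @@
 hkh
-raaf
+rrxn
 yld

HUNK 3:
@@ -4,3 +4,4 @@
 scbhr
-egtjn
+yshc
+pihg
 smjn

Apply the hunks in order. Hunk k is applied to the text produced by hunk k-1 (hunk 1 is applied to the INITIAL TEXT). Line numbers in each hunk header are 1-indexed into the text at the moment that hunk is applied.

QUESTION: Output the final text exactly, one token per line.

Answer: iamtl
kepvw
tnuzn
scbhr
yshc
pihg
smjn
yvcz
httgd
wtryw
ops
hkh
rrxn
yld

Derivation:
Hunk 1: at line 1 remove [yqer,syv] add [tnuzn,scbhr] -> 13 lines: iamtl kepvw tnuzn scbhr egtjn smjn yvcz httgd wtryw ops hkh raaf yld
Hunk 2: at line 11 remove [raaf] add [rrxn] -> 13 lines: iamtl kepvw tnuzn scbhr egtjn smjn yvcz httgd wtryw ops hkh rrxn yld
Hunk 3: at line 4 remove [egtjn] add [yshc,pihg] -> 14 lines: iamtl kepvw tnuzn scbhr yshc pihg smjn yvcz httgd wtryw ops hkh rrxn yld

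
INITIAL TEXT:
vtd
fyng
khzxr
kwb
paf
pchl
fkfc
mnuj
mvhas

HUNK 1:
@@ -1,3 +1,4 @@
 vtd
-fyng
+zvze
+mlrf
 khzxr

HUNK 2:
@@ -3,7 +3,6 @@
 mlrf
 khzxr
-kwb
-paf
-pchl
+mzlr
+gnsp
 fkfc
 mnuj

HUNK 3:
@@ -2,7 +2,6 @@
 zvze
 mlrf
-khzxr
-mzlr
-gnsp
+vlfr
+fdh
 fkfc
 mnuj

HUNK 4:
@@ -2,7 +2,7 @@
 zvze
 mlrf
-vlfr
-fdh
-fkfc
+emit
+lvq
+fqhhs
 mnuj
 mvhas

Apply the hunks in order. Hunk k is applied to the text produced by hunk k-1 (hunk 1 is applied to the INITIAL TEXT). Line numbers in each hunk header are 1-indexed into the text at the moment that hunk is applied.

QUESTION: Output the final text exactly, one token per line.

Answer: vtd
zvze
mlrf
emit
lvq
fqhhs
mnuj
mvhas

Derivation:
Hunk 1: at line 1 remove [fyng] add [zvze,mlrf] -> 10 lines: vtd zvze mlrf khzxr kwb paf pchl fkfc mnuj mvhas
Hunk 2: at line 3 remove [kwb,paf,pchl] add [mzlr,gnsp] -> 9 lines: vtd zvze mlrf khzxr mzlr gnsp fkfc mnuj mvhas
Hunk 3: at line 2 remove [khzxr,mzlr,gnsp] add [vlfr,fdh] -> 8 lines: vtd zvze mlrf vlfr fdh fkfc mnuj mvhas
Hunk 4: at line 2 remove [vlfr,fdh,fkfc] add [emit,lvq,fqhhs] -> 8 lines: vtd zvze mlrf emit lvq fqhhs mnuj mvhas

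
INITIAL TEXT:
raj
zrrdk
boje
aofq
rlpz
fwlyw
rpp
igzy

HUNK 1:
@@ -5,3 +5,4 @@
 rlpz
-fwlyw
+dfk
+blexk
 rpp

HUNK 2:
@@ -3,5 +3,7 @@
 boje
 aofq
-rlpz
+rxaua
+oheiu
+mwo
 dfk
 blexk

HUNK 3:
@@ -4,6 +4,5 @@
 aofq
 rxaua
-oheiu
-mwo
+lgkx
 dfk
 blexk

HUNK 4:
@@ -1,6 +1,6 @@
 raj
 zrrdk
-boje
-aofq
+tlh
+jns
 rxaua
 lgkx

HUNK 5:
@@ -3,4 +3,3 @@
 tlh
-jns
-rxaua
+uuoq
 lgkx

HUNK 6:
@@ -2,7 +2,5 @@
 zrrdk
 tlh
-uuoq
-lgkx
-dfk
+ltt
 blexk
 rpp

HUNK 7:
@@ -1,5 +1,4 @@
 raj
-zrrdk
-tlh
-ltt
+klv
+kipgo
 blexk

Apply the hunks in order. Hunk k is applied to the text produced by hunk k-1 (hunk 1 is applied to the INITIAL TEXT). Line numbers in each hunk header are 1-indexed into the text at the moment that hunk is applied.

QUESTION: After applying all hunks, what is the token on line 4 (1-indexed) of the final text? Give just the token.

Hunk 1: at line 5 remove [fwlyw] add [dfk,blexk] -> 9 lines: raj zrrdk boje aofq rlpz dfk blexk rpp igzy
Hunk 2: at line 3 remove [rlpz] add [rxaua,oheiu,mwo] -> 11 lines: raj zrrdk boje aofq rxaua oheiu mwo dfk blexk rpp igzy
Hunk 3: at line 4 remove [oheiu,mwo] add [lgkx] -> 10 lines: raj zrrdk boje aofq rxaua lgkx dfk blexk rpp igzy
Hunk 4: at line 1 remove [boje,aofq] add [tlh,jns] -> 10 lines: raj zrrdk tlh jns rxaua lgkx dfk blexk rpp igzy
Hunk 5: at line 3 remove [jns,rxaua] add [uuoq] -> 9 lines: raj zrrdk tlh uuoq lgkx dfk blexk rpp igzy
Hunk 6: at line 2 remove [uuoq,lgkx,dfk] add [ltt] -> 7 lines: raj zrrdk tlh ltt blexk rpp igzy
Hunk 7: at line 1 remove [zrrdk,tlh,ltt] add [klv,kipgo] -> 6 lines: raj klv kipgo blexk rpp igzy
Final line 4: blexk

Answer: blexk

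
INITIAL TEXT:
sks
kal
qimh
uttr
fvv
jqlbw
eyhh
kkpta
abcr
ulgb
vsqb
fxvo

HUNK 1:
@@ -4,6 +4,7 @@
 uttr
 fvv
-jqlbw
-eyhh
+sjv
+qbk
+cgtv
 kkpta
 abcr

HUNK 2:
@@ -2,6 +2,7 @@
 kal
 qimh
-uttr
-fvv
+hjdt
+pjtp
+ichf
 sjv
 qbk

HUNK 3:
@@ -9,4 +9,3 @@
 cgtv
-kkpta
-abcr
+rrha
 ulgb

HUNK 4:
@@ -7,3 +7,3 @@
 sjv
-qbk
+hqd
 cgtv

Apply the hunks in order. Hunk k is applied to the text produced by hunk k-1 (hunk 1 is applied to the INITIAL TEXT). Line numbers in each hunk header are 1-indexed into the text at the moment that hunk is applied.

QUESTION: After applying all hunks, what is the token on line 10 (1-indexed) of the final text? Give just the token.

Answer: rrha

Derivation:
Hunk 1: at line 4 remove [jqlbw,eyhh] add [sjv,qbk,cgtv] -> 13 lines: sks kal qimh uttr fvv sjv qbk cgtv kkpta abcr ulgb vsqb fxvo
Hunk 2: at line 2 remove [uttr,fvv] add [hjdt,pjtp,ichf] -> 14 lines: sks kal qimh hjdt pjtp ichf sjv qbk cgtv kkpta abcr ulgb vsqb fxvo
Hunk 3: at line 9 remove [kkpta,abcr] add [rrha] -> 13 lines: sks kal qimh hjdt pjtp ichf sjv qbk cgtv rrha ulgb vsqb fxvo
Hunk 4: at line 7 remove [qbk] add [hqd] -> 13 lines: sks kal qimh hjdt pjtp ichf sjv hqd cgtv rrha ulgb vsqb fxvo
Final line 10: rrha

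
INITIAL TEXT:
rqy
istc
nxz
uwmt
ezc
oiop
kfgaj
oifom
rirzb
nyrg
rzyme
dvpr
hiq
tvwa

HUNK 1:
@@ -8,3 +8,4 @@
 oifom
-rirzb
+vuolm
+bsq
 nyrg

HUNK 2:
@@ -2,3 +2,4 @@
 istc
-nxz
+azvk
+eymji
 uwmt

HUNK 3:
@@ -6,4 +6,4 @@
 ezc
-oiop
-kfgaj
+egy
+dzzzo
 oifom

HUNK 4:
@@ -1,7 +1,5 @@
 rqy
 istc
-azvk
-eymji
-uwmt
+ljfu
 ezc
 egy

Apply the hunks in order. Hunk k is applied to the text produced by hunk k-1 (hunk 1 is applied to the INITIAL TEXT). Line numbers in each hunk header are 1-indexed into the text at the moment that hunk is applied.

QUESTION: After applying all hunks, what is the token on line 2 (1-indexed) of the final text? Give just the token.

Hunk 1: at line 8 remove [rirzb] add [vuolm,bsq] -> 15 lines: rqy istc nxz uwmt ezc oiop kfgaj oifom vuolm bsq nyrg rzyme dvpr hiq tvwa
Hunk 2: at line 2 remove [nxz] add [azvk,eymji] -> 16 lines: rqy istc azvk eymji uwmt ezc oiop kfgaj oifom vuolm bsq nyrg rzyme dvpr hiq tvwa
Hunk 3: at line 6 remove [oiop,kfgaj] add [egy,dzzzo] -> 16 lines: rqy istc azvk eymji uwmt ezc egy dzzzo oifom vuolm bsq nyrg rzyme dvpr hiq tvwa
Hunk 4: at line 1 remove [azvk,eymji,uwmt] add [ljfu] -> 14 lines: rqy istc ljfu ezc egy dzzzo oifom vuolm bsq nyrg rzyme dvpr hiq tvwa
Final line 2: istc

Answer: istc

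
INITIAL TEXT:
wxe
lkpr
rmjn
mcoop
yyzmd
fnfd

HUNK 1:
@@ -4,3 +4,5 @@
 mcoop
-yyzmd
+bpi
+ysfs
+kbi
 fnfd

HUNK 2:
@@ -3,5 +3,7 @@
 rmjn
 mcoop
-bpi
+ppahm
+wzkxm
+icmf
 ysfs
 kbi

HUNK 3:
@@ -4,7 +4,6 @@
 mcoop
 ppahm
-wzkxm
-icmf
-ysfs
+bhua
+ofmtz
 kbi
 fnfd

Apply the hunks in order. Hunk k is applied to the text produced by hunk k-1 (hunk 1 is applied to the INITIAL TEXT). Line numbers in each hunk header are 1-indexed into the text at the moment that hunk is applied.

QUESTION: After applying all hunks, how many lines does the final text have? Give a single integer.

Answer: 9

Derivation:
Hunk 1: at line 4 remove [yyzmd] add [bpi,ysfs,kbi] -> 8 lines: wxe lkpr rmjn mcoop bpi ysfs kbi fnfd
Hunk 2: at line 3 remove [bpi] add [ppahm,wzkxm,icmf] -> 10 lines: wxe lkpr rmjn mcoop ppahm wzkxm icmf ysfs kbi fnfd
Hunk 3: at line 4 remove [wzkxm,icmf,ysfs] add [bhua,ofmtz] -> 9 lines: wxe lkpr rmjn mcoop ppahm bhua ofmtz kbi fnfd
Final line count: 9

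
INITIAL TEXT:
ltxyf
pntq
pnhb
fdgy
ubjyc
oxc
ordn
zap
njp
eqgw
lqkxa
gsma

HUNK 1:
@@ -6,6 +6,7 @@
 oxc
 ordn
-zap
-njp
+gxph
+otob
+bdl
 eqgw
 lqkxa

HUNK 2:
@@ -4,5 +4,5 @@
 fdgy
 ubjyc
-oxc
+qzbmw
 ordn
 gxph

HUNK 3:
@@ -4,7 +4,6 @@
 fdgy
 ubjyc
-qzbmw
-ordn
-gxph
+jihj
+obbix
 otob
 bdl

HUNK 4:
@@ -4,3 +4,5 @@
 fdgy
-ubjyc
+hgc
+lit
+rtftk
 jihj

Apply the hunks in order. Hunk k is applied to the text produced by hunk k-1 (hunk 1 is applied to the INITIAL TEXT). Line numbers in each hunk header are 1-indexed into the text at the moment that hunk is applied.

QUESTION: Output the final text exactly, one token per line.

Answer: ltxyf
pntq
pnhb
fdgy
hgc
lit
rtftk
jihj
obbix
otob
bdl
eqgw
lqkxa
gsma

Derivation:
Hunk 1: at line 6 remove [zap,njp] add [gxph,otob,bdl] -> 13 lines: ltxyf pntq pnhb fdgy ubjyc oxc ordn gxph otob bdl eqgw lqkxa gsma
Hunk 2: at line 4 remove [oxc] add [qzbmw] -> 13 lines: ltxyf pntq pnhb fdgy ubjyc qzbmw ordn gxph otob bdl eqgw lqkxa gsma
Hunk 3: at line 4 remove [qzbmw,ordn,gxph] add [jihj,obbix] -> 12 lines: ltxyf pntq pnhb fdgy ubjyc jihj obbix otob bdl eqgw lqkxa gsma
Hunk 4: at line 4 remove [ubjyc] add [hgc,lit,rtftk] -> 14 lines: ltxyf pntq pnhb fdgy hgc lit rtftk jihj obbix otob bdl eqgw lqkxa gsma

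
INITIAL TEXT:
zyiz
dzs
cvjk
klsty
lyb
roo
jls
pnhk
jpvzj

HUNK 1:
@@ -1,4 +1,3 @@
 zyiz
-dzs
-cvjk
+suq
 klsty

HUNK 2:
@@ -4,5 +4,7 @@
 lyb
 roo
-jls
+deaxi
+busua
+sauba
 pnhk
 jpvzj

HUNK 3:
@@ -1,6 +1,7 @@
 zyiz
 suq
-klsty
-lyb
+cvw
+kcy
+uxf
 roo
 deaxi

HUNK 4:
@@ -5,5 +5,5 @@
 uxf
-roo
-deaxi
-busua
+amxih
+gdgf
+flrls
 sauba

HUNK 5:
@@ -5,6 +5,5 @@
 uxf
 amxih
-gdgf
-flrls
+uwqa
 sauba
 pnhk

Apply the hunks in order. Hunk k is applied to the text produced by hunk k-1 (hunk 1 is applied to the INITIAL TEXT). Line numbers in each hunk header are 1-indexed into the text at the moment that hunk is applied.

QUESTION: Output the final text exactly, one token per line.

Hunk 1: at line 1 remove [dzs,cvjk] add [suq] -> 8 lines: zyiz suq klsty lyb roo jls pnhk jpvzj
Hunk 2: at line 4 remove [jls] add [deaxi,busua,sauba] -> 10 lines: zyiz suq klsty lyb roo deaxi busua sauba pnhk jpvzj
Hunk 3: at line 1 remove [klsty,lyb] add [cvw,kcy,uxf] -> 11 lines: zyiz suq cvw kcy uxf roo deaxi busua sauba pnhk jpvzj
Hunk 4: at line 5 remove [roo,deaxi,busua] add [amxih,gdgf,flrls] -> 11 lines: zyiz suq cvw kcy uxf amxih gdgf flrls sauba pnhk jpvzj
Hunk 5: at line 5 remove [gdgf,flrls] add [uwqa] -> 10 lines: zyiz suq cvw kcy uxf amxih uwqa sauba pnhk jpvzj

Answer: zyiz
suq
cvw
kcy
uxf
amxih
uwqa
sauba
pnhk
jpvzj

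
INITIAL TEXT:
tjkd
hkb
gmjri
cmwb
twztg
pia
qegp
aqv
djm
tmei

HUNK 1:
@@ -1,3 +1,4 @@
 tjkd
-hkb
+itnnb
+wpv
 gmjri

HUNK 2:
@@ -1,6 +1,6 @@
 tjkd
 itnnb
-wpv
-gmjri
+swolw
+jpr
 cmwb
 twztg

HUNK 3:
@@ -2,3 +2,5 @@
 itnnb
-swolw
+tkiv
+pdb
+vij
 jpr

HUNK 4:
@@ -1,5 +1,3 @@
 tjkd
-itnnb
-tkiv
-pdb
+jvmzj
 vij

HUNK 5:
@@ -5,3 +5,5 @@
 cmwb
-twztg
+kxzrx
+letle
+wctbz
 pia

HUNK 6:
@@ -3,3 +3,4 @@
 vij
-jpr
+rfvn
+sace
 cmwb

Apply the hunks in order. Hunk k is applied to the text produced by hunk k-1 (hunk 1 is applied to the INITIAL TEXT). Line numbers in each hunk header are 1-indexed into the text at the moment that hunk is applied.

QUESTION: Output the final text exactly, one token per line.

Answer: tjkd
jvmzj
vij
rfvn
sace
cmwb
kxzrx
letle
wctbz
pia
qegp
aqv
djm
tmei

Derivation:
Hunk 1: at line 1 remove [hkb] add [itnnb,wpv] -> 11 lines: tjkd itnnb wpv gmjri cmwb twztg pia qegp aqv djm tmei
Hunk 2: at line 1 remove [wpv,gmjri] add [swolw,jpr] -> 11 lines: tjkd itnnb swolw jpr cmwb twztg pia qegp aqv djm tmei
Hunk 3: at line 2 remove [swolw] add [tkiv,pdb,vij] -> 13 lines: tjkd itnnb tkiv pdb vij jpr cmwb twztg pia qegp aqv djm tmei
Hunk 4: at line 1 remove [itnnb,tkiv,pdb] add [jvmzj] -> 11 lines: tjkd jvmzj vij jpr cmwb twztg pia qegp aqv djm tmei
Hunk 5: at line 5 remove [twztg] add [kxzrx,letle,wctbz] -> 13 lines: tjkd jvmzj vij jpr cmwb kxzrx letle wctbz pia qegp aqv djm tmei
Hunk 6: at line 3 remove [jpr] add [rfvn,sace] -> 14 lines: tjkd jvmzj vij rfvn sace cmwb kxzrx letle wctbz pia qegp aqv djm tmei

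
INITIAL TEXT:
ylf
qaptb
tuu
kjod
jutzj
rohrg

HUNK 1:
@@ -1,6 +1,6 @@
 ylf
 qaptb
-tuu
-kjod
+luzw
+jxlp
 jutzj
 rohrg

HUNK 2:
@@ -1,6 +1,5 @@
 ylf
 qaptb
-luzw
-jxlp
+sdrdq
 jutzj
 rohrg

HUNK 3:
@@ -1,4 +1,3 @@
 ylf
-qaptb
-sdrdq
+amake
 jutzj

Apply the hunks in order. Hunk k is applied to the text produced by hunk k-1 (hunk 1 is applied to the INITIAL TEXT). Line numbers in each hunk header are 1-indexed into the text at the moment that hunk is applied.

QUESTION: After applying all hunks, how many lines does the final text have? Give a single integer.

Answer: 4

Derivation:
Hunk 1: at line 1 remove [tuu,kjod] add [luzw,jxlp] -> 6 lines: ylf qaptb luzw jxlp jutzj rohrg
Hunk 2: at line 1 remove [luzw,jxlp] add [sdrdq] -> 5 lines: ylf qaptb sdrdq jutzj rohrg
Hunk 3: at line 1 remove [qaptb,sdrdq] add [amake] -> 4 lines: ylf amake jutzj rohrg
Final line count: 4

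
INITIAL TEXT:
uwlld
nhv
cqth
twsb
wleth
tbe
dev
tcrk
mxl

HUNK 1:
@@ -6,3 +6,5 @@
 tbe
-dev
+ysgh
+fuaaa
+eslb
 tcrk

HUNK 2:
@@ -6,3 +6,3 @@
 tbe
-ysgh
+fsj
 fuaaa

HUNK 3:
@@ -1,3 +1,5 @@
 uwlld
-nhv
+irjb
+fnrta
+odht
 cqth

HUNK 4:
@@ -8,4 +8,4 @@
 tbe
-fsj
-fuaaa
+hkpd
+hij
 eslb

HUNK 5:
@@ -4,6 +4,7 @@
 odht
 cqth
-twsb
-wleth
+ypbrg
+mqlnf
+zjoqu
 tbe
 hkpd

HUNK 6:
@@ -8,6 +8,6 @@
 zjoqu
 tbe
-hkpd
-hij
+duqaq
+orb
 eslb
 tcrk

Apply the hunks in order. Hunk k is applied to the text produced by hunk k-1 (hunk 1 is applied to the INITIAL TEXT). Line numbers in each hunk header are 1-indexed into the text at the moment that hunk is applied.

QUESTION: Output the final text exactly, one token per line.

Hunk 1: at line 6 remove [dev] add [ysgh,fuaaa,eslb] -> 11 lines: uwlld nhv cqth twsb wleth tbe ysgh fuaaa eslb tcrk mxl
Hunk 2: at line 6 remove [ysgh] add [fsj] -> 11 lines: uwlld nhv cqth twsb wleth tbe fsj fuaaa eslb tcrk mxl
Hunk 3: at line 1 remove [nhv] add [irjb,fnrta,odht] -> 13 lines: uwlld irjb fnrta odht cqth twsb wleth tbe fsj fuaaa eslb tcrk mxl
Hunk 4: at line 8 remove [fsj,fuaaa] add [hkpd,hij] -> 13 lines: uwlld irjb fnrta odht cqth twsb wleth tbe hkpd hij eslb tcrk mxl
Hunk 5: at line 4 remove [twsb,wleth] add [ypbrg,mqlnf,zjoqu] -> 14 lines: uwlld irjb fnrta odht cqth ypbrg mqlnf zjoqu tbe hkpd hij eslb tcrk mxl
Hunk 6: at line 8 remove [hkpd,hij] add [duqaq,orb] -> 14 lines: uwlld irjb fnrta odht cqth ypbrg mqlnf zjoqu tbe duqaq orb eslb tcrk mxl

Answer: uwlld
irjb
fnrta
odht
cqth
ypbrg
mqlnf
zjoqu
tbe
duqaq
orb
eslb
tcrk
mxl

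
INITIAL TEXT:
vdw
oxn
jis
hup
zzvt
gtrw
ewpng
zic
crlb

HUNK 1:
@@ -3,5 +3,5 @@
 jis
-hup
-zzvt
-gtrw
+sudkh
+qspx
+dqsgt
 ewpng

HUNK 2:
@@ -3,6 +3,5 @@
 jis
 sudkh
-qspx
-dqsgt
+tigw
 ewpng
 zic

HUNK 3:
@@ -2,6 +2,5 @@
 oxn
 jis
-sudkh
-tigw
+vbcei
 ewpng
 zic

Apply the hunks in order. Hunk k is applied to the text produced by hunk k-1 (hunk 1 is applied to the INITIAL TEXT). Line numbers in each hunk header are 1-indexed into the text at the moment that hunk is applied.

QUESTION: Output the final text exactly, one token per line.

Answer: vdw
oxn
jis
vbcei
ewpng
zic
crlb

Derivation:
Hunk 1: at line 3 remove [hup,zzvt,gtrw] add [sudkh,qspx,dqsgt] -> 9 lines: vdw oxn jis sudkh qspx dqsgt ewpng zic crlb
Hunk 2: at line 3 remove [qspx,dqsgt] add [tigw] -> 8 lines: vdw oxn jis sudkh tigw ewpng zic crlb
Hunk 3: at line 2 remove [sudkh,tigw] add [vbcei] -> 7 lines: vdw oxn jis vbcei ewpng zic crlb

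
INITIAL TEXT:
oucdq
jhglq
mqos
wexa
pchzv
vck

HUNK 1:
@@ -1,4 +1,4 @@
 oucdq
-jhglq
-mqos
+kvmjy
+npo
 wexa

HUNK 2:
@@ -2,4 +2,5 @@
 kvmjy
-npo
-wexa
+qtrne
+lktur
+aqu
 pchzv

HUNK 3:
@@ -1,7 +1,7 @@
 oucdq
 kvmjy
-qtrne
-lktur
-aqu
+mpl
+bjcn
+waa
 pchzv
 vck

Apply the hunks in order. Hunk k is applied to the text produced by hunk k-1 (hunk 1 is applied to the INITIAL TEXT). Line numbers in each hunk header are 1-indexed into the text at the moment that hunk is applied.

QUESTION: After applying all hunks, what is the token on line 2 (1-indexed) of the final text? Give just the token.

Answer: kvmjy

Derivation:
Hunk 1: at line 1 remove [jhglq,mqos] add [kvmjy,npo] -> 6 lines: oucdq kvmjy npo wexa pchzv vck
Hunk 2: at line 2 remove [npo,wexa] add [qtrne,lktur,aqu] -> 7 lines: oucdq kvmjy qtrne lktur aqu pchzv vck
Hunk 3: at line 1 remove [qtrne,lktur,aqu] add [mpl,bjcn,waa] -> 7 lines: oucdq kvmjy mpl bjcn waa pchzv vck
Final line 2: kvmjy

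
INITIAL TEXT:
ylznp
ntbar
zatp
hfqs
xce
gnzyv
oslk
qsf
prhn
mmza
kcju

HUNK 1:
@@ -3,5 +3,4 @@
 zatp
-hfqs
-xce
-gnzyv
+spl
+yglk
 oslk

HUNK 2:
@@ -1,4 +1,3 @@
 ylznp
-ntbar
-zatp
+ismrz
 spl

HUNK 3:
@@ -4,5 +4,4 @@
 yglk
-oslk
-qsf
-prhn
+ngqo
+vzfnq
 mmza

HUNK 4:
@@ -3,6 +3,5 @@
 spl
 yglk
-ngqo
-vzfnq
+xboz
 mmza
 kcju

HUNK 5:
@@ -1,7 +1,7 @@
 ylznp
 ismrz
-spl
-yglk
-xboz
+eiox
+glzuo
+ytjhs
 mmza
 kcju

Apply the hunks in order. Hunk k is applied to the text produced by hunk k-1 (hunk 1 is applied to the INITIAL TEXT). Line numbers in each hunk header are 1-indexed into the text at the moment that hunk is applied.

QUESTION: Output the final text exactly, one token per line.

Answer: ylznp
ismrz
eiox
glzuo
ytjhs
mmza
kcju

Derivation:
Hunk 1: at line 3 remove [hfqs,xce,gnzyv] add [spl,yglk] -> 10 lines: ylznp ntbar zatp spl yglk oslk qsf prhn mmza kcju
Hunk 2: at line 1 remove [ntbar,zatp] add [ismrz] -> 9 lines: ylznp ismrz spl yglk oslk qsf prhn mmza kcju
Hunk 3: at line 4 remove [oslk,qsf,prhn] add [ngqo,vzfnq] -> 8 lines: ylznp ismrz spl yglk ngqo vzfnq mmza kcju
Hunk 4: at line 3 remove [ngqo,vzfnq] add [xboz] -> 7 lines: ylznp ismrz spl yglk xboz mmza kcju
Hunk 5: at line 1 remove [spl,yglk,xboz] add [eiox,glzuo,ytjhs] -> 7 lines: ylznp ismrz eiox glzuo ytjhs mmza kcju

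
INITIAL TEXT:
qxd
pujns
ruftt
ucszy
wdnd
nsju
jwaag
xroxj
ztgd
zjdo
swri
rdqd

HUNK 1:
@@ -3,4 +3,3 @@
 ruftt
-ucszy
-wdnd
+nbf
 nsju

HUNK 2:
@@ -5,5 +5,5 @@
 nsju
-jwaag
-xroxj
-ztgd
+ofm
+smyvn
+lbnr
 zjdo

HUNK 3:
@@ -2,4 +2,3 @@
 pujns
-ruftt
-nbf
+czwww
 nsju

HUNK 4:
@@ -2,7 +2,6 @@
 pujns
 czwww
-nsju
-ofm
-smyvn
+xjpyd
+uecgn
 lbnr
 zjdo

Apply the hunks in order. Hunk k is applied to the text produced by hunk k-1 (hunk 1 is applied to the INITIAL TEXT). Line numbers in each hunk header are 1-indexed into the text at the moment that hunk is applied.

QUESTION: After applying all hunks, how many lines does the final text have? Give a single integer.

Answer: 9

Derivation:
Hunk 1: at line 3 remove [ucszy,wdnd] add [nbf] -> 11 lines: qxd pujns ruftt nbf nsju jwaag xroxj ztgd zjdo swri rdqd
Hunk 2: at line 5 remove [jwaag,xroxj,ztgd] add [ofm,smyvn,lbnr] -> 11 lines: qxd pujns ruftt nbf nsju ofm smyvn lbnr zjdo swri rdqd
Hunk 3: at line 2 remove [ruftt,nbf] add [czwww] -> 10 lines: qxd pujns czwww nsju ofm smyvn lbnr zjdo swri rdqd
Hunk 4: at line 2 remove [nsju,ofm,smyvn] add [xjpyd,uecgn] -> 9 lines: qxd pujns czwww xjpyd uecgn lbnr zjdo swri rdqd
Final line count: 9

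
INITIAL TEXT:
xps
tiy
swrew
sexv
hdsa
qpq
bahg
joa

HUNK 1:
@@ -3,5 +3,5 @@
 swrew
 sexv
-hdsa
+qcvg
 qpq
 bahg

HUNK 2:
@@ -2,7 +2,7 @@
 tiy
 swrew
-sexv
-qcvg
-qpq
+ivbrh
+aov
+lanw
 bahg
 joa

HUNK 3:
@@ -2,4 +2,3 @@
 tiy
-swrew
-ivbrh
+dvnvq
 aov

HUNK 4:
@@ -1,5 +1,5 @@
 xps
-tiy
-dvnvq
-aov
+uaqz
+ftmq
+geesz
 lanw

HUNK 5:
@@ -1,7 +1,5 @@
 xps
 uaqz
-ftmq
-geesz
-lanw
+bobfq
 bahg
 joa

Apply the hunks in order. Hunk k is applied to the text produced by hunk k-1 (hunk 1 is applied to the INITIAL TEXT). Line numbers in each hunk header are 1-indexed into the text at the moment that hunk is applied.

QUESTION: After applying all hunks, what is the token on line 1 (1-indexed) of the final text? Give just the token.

Answer: xps

Derivation:
Hunk 1: at line 3 remove [hdsa] add [qcvg] -> 8 lines: xps tiy swrew sexv qcvg qpq bahg joa
Hunk 2: at line 2 remove [sexv,qcvg,qpq] add [ivbrh,aov,lanw] -> 8 lines: xps tiy swrew ivbrh aov lanw bahg joa
Hunk 3: at line 2 remove [swrew,ivbrh] add [dvnvq] -> 7 lines: xps tiy dvnvq aov lanw bahg joa
Hunk 4: at line 1 remove [tiy,dvnvq,aov] add [uaqz,ftmq,geesz] -> 7 lines: xps uaqz ftmq geesz lanw bahg joa
Hunk 5: at line 1 remove [ftmq,geesz,lanw] add [bobfq] -> 5 lines: xps uaqz bobfq bahg joa
Final line 1: xps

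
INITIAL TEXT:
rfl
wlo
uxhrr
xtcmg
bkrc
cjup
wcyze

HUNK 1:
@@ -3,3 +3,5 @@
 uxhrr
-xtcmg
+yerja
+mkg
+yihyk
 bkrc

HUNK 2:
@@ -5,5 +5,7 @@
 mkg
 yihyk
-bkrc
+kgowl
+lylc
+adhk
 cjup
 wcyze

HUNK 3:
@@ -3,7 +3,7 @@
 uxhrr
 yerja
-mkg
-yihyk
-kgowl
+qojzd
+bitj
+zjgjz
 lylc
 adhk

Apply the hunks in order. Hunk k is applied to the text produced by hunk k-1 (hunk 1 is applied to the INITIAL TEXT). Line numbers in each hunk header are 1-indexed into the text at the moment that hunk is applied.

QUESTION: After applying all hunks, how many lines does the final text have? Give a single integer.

Hunk 1: at line 3 remove [xtcmg] add [yerja,mkg,yihyk] -> 9 lines: rfl wlo uxhrr yerja mkg yihyk bkrc cjup wcyze
Hunk 2: at line 5 remove [bkrc] add [kgowl,lylc,adhk] -> 11 lines: rfl wlo uxhrr yerja mkg yihyk kgowl lylc adhk cjup wcyze
Hunk 3: at line 3 remove [mkg,yihyk,kgowl] add [qojzd,bitj,zjgjz] -> 11 lines: rfl wlo uxhrr yerja qojzd bitj zjgjz lylc adhk cjup wcyze
Final line count: 11

Answer: 11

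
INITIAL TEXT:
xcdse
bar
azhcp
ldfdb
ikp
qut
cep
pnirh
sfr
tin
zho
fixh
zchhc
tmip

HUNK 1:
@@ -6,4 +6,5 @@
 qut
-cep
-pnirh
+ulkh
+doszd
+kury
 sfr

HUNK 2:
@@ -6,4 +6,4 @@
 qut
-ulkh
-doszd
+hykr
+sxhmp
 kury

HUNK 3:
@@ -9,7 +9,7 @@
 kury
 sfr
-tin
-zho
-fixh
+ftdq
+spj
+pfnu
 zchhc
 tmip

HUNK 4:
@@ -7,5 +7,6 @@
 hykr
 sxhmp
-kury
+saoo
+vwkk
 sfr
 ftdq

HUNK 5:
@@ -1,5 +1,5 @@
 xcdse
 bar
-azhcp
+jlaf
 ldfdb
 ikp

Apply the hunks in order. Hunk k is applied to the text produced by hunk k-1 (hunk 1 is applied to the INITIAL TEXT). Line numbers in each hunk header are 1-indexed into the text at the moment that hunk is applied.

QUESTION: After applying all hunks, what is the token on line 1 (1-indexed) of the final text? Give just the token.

Hunk 1: at line 6 remove [cep,pnirh] add [ulkh,doszd,kury] -> 15 lines: xcdse bar azhcp ldfdb ikp qut ulkh doszd kury sfr tin zho fixh zchhc tmip
Hunk 2: at line 6 remove [ulkh,doszd] add [hykr,sxhmp] -> 15 lines: xcdse bar azhcp ldfdb ikp qut hykr sxhmp kury sfr tin zho fixh zchhc tmip
Hunk 3: at line 9 remove [tin,zho,fixh] add [ftdq,spj,pfnu] -> 15 lines: xcdse bar azhcp ldfdb ikp qut hykr sxhmp kury sfr ftdq spj pfnu zchhc tmip
Hunk 4: at line 7 remove [kury] add [saoo,vwkk] -> 16 lines: xcdse bar azhcp ldfdb ikp qut hykr sxhmp saoo vwkk sfr ftdq spj pfnu zchhc tmip
Hunk 5: at line 1 remove [azhcp] add [jlaf] -> 16 lines: xcdse bar jlaf ldfdb ikp qut hykr sxhmp saoo vwkk sfr ftdq spj pfnu zchhc tmip
Final line 1: xcdse

Answer: xcdse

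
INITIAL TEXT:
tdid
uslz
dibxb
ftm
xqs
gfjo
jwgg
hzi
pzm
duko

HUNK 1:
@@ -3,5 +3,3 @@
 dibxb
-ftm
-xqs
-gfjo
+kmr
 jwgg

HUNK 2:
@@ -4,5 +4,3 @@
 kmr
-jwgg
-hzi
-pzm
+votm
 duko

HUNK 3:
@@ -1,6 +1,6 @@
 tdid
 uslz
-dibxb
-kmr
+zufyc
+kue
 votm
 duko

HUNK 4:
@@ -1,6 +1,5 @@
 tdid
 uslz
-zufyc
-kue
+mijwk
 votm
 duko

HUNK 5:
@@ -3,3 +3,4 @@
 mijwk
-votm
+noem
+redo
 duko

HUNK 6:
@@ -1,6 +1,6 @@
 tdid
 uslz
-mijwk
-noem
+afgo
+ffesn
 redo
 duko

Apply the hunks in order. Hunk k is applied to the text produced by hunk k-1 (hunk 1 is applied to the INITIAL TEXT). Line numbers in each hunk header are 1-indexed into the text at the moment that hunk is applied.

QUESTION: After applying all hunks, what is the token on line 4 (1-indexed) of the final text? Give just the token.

Answer: ffesn

Derivation:
Hunk 1: at line 3 remove [ftm,xqs,gfjo] add [kmr] -> 8 lines: tdid uslz dibxb kmr jwgg hzi pzm duko
Hunk 2: at line 4 remove [jwgg,hzi,pzm] add [votm] -> 6 lines: tdid uslz dibxb kmr votm duko
Hunk 3: at line 1 remove [dibxb,kmr] add [zufyc,kue] -> 6 lines: tdid uslz zufyc kue votm duko
Hunk 4: at line 1 remove [zufyc,kue] add [mijwk] -> 5 lines: tdid uslz mijwk votm duko
Hunk 5: at line 3 remove [votm] add [noem,redo] -> 6 lines: tdid uslz mijwk noem redo duko
Hunk 6: at line 1 remove [mijwk,noem] add [afgo,ffesn] -> 6 lines: tdid uslz afgo ffesn redo duko
Final line 4: ffesn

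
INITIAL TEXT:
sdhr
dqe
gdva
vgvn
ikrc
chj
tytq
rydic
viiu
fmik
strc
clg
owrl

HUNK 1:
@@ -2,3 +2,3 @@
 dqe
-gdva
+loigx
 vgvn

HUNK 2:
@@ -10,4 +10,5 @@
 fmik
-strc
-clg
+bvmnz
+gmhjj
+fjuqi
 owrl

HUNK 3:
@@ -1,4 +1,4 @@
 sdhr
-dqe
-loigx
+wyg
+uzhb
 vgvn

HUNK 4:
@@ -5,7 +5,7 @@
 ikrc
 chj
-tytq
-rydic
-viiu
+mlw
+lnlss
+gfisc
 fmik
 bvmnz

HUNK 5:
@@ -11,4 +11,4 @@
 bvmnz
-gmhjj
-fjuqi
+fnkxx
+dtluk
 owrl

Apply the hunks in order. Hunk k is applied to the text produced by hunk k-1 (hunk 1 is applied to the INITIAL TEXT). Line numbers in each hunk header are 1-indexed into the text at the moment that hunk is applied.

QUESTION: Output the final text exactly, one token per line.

Answer: sdhr
wyg
uzhb
vgvn
ikrc
chj
mlw
lnlss
gfisc
fmik
bvmnz
fnkxx
dtluk
owrl

Derivation:
Hunk 1: at line 2 remove [gdva] add [loigx] -> 13 lines: sdhr dqe loigx vgvn ikrc chj tytq rydic viiu fmik strc clg owrl
Hunk 2: at line 10 remove [strc,clg] add [bvmnz,gmhjj,fjuqi] -> 14 lines: sdhr dqe loigx vgvn ikrc chj tytq rydic viiu fmik bvmnz gmhjj fjuqi owrl
Hunk 3: at line 1 remove [dqe,loigx] add [wyg,uzhb] -> 14 lines: sdhr wyg uzhb vgvn ikrc chj tytq rydic viiu fmik bvmnz gmhjj fjuqi owrl
Hunk 4: at line 5 remove [tytq,rydic,viiu] add [mlw,lnlss,gfisc] -> 14 lines: sdhr wyg uzhb vgvn ikrc chj mlw lnlss gfisc fmik bvmnz gmhjj fjuqi owrl
Hunk 5: at line 11 remove [gmhjj,fjuqi] add [fnkxx,dtluk] -> 14 lines: sdhr wyg uzhb vgvn ikrc chj mlw lnlss gfisc fmik bvmnz fnkxx dtluk owrl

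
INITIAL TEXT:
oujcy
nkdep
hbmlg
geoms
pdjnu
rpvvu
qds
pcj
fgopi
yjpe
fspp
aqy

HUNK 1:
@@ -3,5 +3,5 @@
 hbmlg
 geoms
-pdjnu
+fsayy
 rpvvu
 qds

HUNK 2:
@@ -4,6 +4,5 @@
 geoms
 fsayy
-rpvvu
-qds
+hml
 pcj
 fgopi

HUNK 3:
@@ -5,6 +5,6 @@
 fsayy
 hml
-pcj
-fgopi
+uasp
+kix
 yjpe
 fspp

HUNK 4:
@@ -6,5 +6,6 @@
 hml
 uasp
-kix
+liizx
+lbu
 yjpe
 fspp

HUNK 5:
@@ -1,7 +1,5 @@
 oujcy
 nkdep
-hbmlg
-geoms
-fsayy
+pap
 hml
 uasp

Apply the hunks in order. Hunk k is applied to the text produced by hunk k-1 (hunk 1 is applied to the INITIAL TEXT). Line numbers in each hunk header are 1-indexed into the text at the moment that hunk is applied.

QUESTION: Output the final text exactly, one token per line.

Hunk 1: at line 3 remove [pdjnu] add [fsayy] -> 12 lines: oujcy nkdep hbmlg geoms fsayy rpvvu qds pcj fgopi yjpe fspp aqy
Hunk 2: at line 4 remove [rpvvu,qds] add [hml] -> 11 lines: oujcy nkdep hbmlg geoms fsayy hml pcj fgopi yjpe fspp aqy
Hunk 3: at line 5 remove [pcj,fgopi] add [uasp,kix] -> 11 lines: oujcy nkdep hbmlg geoms fsayy hml uasp kix yjpe fspp aqy
Hunk 4: at line 6 remove [kix] add [liizx,lbu] -> 12 lines: oujcy nkdep hbmlg geoms fsayy hml uasp liizx lbu yjpe fspp aqy
Hunk 5: at line 1 remove [hbmlg,geoms,fsayy] add [pap] -> 10 lines: oujcy nkdep pap hml uasp liizx lbu yjpe fspp aqy

Answer: oujcy
nkdep
pap
hml
uasp
liizx
lbu
yjpe
fspp
aqy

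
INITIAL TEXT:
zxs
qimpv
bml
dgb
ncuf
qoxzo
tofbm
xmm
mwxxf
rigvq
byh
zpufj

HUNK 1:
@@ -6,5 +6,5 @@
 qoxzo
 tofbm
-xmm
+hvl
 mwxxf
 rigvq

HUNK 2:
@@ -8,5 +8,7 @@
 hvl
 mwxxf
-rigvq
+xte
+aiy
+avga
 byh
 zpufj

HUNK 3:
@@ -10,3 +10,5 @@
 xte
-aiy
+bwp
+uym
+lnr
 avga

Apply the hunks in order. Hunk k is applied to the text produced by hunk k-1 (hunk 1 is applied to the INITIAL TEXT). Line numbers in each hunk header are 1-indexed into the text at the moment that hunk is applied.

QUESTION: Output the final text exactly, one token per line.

Answer: zxs
qimpv
bml
dgb
ncuf
qoxzo
tofbm
hvl
mwxxf
xte
bwp
uym
lnr
avga
byh
zpufj

Derivation:
Hunk 1: at line 6 remove [xmm] add [hvl] -> 12 lines: zxs qimpv bml dgb ncuf qoxzo tofbm hvl mwxxf rigvq byh zpufj
Hunk 2: at line 8 remove [rigvq] add [xte,aiy,avga] -> 14 lines: zxs qimpv bml dgb ncuf qoxzo tofbm hvl mwxxf xte aiy avga byh zpufj
Hunk 3: at line 10 remove [aiy] add [bwp,uym,lnr] -> 16 lines: zxs qimpv bml dgb ncuf qoxzo tofbm hvl mwxxf xte bwp uym lnr avga byh zpufj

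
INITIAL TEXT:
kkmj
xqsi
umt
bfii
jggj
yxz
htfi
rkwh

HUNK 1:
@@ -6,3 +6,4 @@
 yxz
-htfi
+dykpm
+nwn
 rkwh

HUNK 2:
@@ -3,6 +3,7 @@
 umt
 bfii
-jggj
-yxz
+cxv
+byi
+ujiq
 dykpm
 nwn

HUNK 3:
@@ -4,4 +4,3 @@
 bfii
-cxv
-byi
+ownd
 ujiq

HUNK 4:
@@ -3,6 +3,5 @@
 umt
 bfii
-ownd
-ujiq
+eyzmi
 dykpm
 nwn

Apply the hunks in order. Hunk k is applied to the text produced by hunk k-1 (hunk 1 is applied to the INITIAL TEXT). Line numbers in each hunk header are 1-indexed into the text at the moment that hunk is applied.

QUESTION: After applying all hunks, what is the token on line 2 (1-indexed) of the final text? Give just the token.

Answer: xqsi

Derivation:
Hunk 1: at line 6 remove [htfi] add [dykpm,nwn] -> 9 lines: kkmj xqsi umt bfii jggj yxz dykpm nwn rkwh
Hunk 2: at line 3 remove [jggj,yxz] add [cxv,byi,ujiq] -> 10 lines: kkmj xqsi umt bfii cxv byi ujiq dykpm nwn rkwh
Hunk 3: at line 4 remove [cxv,byi] add [ownd] -> 9 lines: kkmj xqsi umt bfii ownd ujiq dykpm nwn rkwh
Hunk 4: at line 3 remove [ownd,ujiq] add [eyzmi] -> 8 lines: kkmj xqsi umt bfii eyzmi dykpm nwn rkwh
Final line 2: xqsi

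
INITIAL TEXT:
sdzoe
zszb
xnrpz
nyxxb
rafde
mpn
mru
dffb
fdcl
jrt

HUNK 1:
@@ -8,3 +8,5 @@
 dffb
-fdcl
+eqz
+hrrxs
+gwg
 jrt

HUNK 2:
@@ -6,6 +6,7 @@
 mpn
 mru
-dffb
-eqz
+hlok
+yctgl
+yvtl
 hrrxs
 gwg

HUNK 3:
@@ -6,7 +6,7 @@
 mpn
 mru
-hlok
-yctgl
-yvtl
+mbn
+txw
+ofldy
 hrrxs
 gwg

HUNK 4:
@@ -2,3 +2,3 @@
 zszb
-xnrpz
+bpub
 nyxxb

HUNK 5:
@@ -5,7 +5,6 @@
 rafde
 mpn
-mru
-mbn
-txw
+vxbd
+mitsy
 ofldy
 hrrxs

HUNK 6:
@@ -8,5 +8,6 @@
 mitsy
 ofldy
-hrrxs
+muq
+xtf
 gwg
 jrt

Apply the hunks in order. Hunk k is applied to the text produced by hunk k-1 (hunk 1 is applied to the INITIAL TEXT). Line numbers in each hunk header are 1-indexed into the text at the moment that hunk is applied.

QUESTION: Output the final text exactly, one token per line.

Answer: sdzoe
zszb
bpub
nyxxb
rafde
mpn
vxbd
mitsy
ofldy
muq
xtf
gwg
jrt

Derivation:
Hunk 1: at line 8 remove [fdcl] add [eqz,hrrxs,gwg] -> 12 lines: sdzoe zszb xnrpz nyxxb rafde mpn mru dffb eqz hrrxs gwg jrt
Hunk 2: at line 6 remove [dffb,eqz] add [hlok,yctgl,yvtl] -> 13 lines: sdzoe zszb xnrpz nyxxb rafde mpn mru hlok yctgl yvtl hrrxs gwg jrt
Hunk 3: at line 6 remove [hlok,yctgl,yvtl] add [mbn,txw,ofldy] -> 13 lines: sdzoe zszb xnrpz nyxxb rafde mpn mru mbn txw ofldy hrrxs gwg jrt
Hunk 4: at line 2 remove [xnrpz] add [bpub] -> 13 lines: sdzoe zszb bpub nyxxb rafde mpn mru mbn txw ofldy hrrxs gwg jrt
Hunk 5: at line 5 remove [mru,mbn,txw] add [vxbd,mitsy] -> 12 lines: sdzoe zszb bpub nyxxb rafde mpn vxbd mitsy ofldy hrrxs gwg jrt
Hunk 6: at line 8 remove [hrrxs] add [muq,xtf] -> 13 lines: sdzoe zszb bpub nyxxb rafde mpn vxbd mitsy ofldy muq xtf gwg jrt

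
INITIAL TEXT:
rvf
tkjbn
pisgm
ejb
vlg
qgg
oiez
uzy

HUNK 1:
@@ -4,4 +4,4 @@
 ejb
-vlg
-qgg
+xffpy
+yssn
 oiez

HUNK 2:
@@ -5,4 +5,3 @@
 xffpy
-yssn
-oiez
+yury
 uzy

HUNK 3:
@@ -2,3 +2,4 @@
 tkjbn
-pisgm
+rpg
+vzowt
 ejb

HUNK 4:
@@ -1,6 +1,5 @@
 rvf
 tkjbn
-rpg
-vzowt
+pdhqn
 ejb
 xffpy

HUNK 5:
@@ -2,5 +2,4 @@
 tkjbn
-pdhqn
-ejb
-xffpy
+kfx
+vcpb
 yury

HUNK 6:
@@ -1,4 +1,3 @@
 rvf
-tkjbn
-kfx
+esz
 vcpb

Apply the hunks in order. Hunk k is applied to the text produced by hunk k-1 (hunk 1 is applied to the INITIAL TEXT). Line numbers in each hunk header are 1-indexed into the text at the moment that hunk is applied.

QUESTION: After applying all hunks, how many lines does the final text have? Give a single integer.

Hunk 1: at line 4 remove [vlg,qgg] add [xffpy,yssn] -> 8 lines: rvf tkjbn pisgm ejb xffpy yssn oiez uzy
Hunk 2: at line 5 remove [yssn,oiez] add [yury] -> 7 lines: rvf tkjbn pisgm ejb xffpy yury uzy
Hunk 3: at line 2 remove [pisgm] add [rpg,vzowt] -> 8 lines: rvf tkjbn rpg vzowt ejb xffpy yury uzy
Hunk 4: at line 1 remove [rpg,vzowt] add [pdhqn] -> 7 lines: rvf tkjbn pdhqn ejb xffpy yury uzy
Hunk 5: at line 2 remove [pdhqn,ejb,xffpy] add [kfx,vcpb] -> 6 lines: rvf tkjbn kfx vcpb yury uzy
Hunk 6: at line 1 remove [tkjbn,kfx] add [esz] -> 5 lines: rvf esz vcpb yury uzy
Final line count: 5

Answer: 5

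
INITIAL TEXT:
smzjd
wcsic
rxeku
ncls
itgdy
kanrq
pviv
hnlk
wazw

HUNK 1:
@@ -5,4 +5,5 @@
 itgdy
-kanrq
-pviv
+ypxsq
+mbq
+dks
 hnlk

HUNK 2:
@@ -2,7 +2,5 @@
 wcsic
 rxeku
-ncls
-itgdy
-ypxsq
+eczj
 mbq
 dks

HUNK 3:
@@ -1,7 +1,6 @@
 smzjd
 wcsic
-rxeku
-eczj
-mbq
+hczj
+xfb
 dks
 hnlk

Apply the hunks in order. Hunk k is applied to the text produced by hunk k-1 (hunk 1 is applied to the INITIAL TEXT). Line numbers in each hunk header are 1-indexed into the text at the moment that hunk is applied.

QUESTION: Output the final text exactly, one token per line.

Hunk 1: at line 5 remove [kanrq,pviv] add [ypxsq,mbq,dks] -> 10 lines: smzjd wcsic rxeku ncls itgdy ypxsq mbq dks hnlk wazw
Hunk 2: at line 2 remove [ncls,itgdy,ypxsq] add [eczj] -> 8 lines: smzjd wcsic rxeku eczj mbq dks hnlk wazw
Hunk 3: at line 1 remove [rxeku,eczj,mbq] add [hczj,xfb] -> 7 lines: smzjd wcsic hczj xfb dks hnlk wazw

Answer: smzjd
wcsic
hczj
xfb
dks
hnlk
wazw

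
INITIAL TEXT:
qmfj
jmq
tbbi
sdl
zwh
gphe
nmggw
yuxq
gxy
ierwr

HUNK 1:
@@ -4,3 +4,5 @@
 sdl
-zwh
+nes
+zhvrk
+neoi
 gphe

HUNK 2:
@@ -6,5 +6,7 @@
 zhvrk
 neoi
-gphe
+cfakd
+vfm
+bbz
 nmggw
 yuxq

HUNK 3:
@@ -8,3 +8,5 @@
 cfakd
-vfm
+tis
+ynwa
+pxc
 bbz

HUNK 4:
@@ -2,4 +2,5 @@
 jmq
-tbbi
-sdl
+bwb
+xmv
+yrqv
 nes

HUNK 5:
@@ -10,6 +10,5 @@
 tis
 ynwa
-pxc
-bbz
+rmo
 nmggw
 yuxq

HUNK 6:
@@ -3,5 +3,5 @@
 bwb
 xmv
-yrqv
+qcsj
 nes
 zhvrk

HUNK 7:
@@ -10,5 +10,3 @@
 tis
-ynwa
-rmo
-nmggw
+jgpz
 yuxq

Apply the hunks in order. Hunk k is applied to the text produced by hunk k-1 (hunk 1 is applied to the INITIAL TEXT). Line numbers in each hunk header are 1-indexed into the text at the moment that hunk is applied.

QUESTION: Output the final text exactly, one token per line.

Hunk 1: at line 4 remove [zwh] add [nes,zhvrk,neoi] -> 12 lines: qmfj jmq tbbi sdl nes zhvrk neoi gphe nmggw yuxq gxy ierwr
Hunk 2: at line 6 remove [gphe] add [cfakd,vfm,bbz] -> 14 lines: qmfj jmq tbbi sdl nes zhvrk neoi cfakd vfm bbz nmggw yuxq gxy ierwr
Hunk 3: at line 8 remove [vfm] add [tis,ynwa,pxc] -> 16 lines: qmfj jmq tbbi sdl nes zhvrk neoi cfakd tis ynwa pxc bbz nmggw yuxq gxy ierwr
Hunk 4: at line 2 remove [tbbi,sdl] add [bwb,xmv,yrqv] -> 17 lines: qmfj jmq bwb xmv yrqv nes zhvrk neoi cfakd tis ynwa pxc bbz nmggw yuxq gxy ierwr
Hunk 5: at line 10 remove [pxc,bbz] add [rmo] -> 16 lines: qmfj jmq bwb xmv yrqv nes zhvrk neoi cfakd tis ynwa rmo nmggw yuxq gxy ierwr
Hunk 6: at line 3 remove [yrqv] add [qcsj] -> 16 lines: qmfj jmq bwb xmv qcsj nes zhvrk neoi cfakd tis ynwa rmo nmggw yuxq gxy ierwr
Hunk 7: at line 10 remove [ynwa,rmo,nmggw] add [jgpz] -> 14 lines: qmfj jmq bwb xmv qcsj nes zhvrk neoi cfakd tis jgpz yuxq gxy ierwr

Answer: qmfj
jmq
bwb
xmv
qcsj
nes
zhvrk
neoi
cfakd
tis
jgpz
yuxq
gxy
ierwr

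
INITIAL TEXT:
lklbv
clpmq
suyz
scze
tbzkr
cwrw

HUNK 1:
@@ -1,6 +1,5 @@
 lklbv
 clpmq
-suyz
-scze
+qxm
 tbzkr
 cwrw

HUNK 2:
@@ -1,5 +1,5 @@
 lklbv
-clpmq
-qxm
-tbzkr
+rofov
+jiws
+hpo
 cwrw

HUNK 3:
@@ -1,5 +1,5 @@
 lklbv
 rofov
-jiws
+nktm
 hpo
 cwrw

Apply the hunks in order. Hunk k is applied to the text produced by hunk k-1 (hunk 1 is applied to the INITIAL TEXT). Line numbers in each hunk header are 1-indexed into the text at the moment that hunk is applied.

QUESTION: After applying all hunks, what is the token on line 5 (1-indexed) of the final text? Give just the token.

Answer: cwrw

Derivation:
Hunk 1: at line 1 remove [suyz,scze] add [qxm] -> 5 lines: lklbv clpmq qxm tbzkr cwrw
Hunk 2: at line 1 remove [clpmq,qxm,tbzkr] add [rofov,jiws,hpo] -> 5 lines: lklbv rofov jiws hpo cwrw
Hunk 3: at line 1 remove [jiws] add [nktm] -> 5 lines: lklbv rofov nktm hpo cwrw
Final line 5: cwrw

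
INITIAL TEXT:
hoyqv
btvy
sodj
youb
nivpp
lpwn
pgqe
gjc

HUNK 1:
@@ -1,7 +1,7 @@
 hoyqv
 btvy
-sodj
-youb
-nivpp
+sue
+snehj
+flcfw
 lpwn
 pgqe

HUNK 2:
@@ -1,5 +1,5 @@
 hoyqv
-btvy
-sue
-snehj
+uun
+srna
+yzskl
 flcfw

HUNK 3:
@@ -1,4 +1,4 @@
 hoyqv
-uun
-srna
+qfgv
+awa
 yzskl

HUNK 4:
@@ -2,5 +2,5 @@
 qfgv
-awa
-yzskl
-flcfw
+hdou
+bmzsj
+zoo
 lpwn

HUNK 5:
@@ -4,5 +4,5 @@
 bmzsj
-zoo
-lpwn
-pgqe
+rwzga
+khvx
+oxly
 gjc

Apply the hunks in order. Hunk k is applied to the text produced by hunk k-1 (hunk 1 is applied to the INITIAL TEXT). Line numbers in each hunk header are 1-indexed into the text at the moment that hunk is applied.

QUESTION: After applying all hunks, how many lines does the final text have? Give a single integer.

Answer: 8

Derivation:
Hunk 1: at line 1 remove [sodj,youb,nivpp] add [sue,snehj,flcfw] -> 8 lines: hoyqv btvy sue snehj flcfw lpwn pgqe gjc
Hunk 2: at line 1 remove [btvy,sue,snehj] add [uun,srna,yzskl] -> 8 lines: hoyqv uun srna yzskl flcfw lpwn pgqe gjc
Hunk 3: at line 1 remove [uun,srna] add [qfgv,awa] -> 8 lines: hoyqv qfgv awa yzskl flcfw lpwn pgqe gjc
Hunk 4: at line 2 remove [awa,yzskl,flcfw] add [hdou,bmzsj,zoo] -> 8 lines: hoyqv qfgv hdou bmzsj zoo lpwn pgqe gjc
Hunk 5: at line 4 remove [zoo,lpwn,pgqe] add [rwzga,khvx,oxly] -> 8 lines: hoyqv qfgv hdou bmzsj rwzga khvx oxly gjc
Final line count: 8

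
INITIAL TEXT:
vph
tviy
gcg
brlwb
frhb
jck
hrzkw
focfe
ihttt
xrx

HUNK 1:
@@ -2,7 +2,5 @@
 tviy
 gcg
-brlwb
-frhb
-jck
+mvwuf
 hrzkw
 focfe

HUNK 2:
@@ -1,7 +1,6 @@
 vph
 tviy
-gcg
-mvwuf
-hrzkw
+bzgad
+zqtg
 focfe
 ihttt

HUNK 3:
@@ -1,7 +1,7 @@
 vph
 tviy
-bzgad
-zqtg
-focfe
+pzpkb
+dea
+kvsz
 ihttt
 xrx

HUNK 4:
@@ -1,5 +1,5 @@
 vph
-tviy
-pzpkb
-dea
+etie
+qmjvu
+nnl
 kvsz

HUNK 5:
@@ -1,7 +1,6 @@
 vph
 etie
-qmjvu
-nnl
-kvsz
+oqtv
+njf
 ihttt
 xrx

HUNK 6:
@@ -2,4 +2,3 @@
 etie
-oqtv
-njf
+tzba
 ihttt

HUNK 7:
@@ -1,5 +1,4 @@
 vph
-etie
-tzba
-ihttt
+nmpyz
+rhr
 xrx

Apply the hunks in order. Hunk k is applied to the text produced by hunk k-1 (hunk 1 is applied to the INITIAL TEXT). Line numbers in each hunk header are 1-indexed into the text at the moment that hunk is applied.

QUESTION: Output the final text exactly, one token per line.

Answer: vph
nmpyz
rhr
xrx

Derivation:
Hunk 1: at line 2 remove [brlwb,frhb,jck] add [mvwuf] -> 8 lines: vph tviy gcg mvwuf hrzkw focfe ihttt xrx
Hunk 2: at line 1 remove [gcg,mvwuf,hrzkw] add [bzgad,zqtg] -> 7 lines: vph tviy bzgad zqtg focfe ihttt xrx
Hunk 3: at line 1 remove [bzgad,zqtg,focfe] add [pzpkb,dea,kvsz] -> 7 lines: vph tviy pzpkb dea kvsz ihttt xrx
Hunk 4: at line 1 remove [tviy,pzpkb,dea] add [etie,qmjvu,nnl] -> 7 lines: vph etie qmjvu nnl kvsz ihttt xrx
Hunk 5: at line 1 remove [qmjvu,nnl,kvsz] add [oqtv,njf] -> 6 lines: vph etie oqtv njf ihttt xrx
Hunk 6: at line 2 remove [oqtv,njf] add [tzba] -> 5 lines: vph etie tzba ihttt xrx
Hunk 7: at line 1 remove [etie,tzba,ihttt] add [nmpyz,rhr] -> 4 lines: vph nmpyz rhr xrx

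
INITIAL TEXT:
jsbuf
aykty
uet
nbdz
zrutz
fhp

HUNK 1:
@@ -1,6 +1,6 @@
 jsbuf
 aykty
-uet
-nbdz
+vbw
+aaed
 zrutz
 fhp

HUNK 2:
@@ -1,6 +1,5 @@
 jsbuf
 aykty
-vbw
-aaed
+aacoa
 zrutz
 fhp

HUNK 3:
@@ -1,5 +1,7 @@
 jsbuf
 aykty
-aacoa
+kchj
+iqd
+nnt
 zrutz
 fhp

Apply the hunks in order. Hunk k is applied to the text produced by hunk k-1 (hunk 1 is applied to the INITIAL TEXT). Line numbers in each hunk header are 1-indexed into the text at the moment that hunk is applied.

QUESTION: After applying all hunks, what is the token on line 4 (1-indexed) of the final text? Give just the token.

Answer: iqd

Derivation:
Hunk 1: at line 1 remove [uet,nbdz] add [vbw,aaed] -> 6 lines: jsbuf aykty vbw aaed zrutz fhp
Hunk 2: at line 1 remove [vbw,aaed] add [aacoa] -> 5 lines: jsbuf aykty aacoa zrutz fhp
Hunk 3: at line 1 remove [aacoa] add [kchj,iqd,nnt] -> 7 lines: jsbuf aykty kchj iqd nnt zrutz fhp
Final line 4: iqd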